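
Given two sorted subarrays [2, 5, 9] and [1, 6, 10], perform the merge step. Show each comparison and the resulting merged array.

Merging process:

Compare 2 vs 1: take 1 from right. Merged: [1]
Compare 2 vs 6: take 2 from left. Merged: [1, 2]
Compare 5 vs 6: take 5 from left. Merged: [1, 2, 5]
Compare 9 vs 6: take 6 from right. Merged: [1, 2, 5, 6]
Compare 9 vs 10: take 9 from left. Merged: [1, 2, 5, 6, 9]
Append remaining from right: [10]. Merged: [1, 2, 5, 6, 9, 10]

Final merged array: [1, 2, 5, 6, 9, 10]
Total comparisons: 5

The merged array is [1, 2, 5, 6, 9, 10], requiring 5 comparisons. The merge step runs in O(n) time where n is the total number of elements.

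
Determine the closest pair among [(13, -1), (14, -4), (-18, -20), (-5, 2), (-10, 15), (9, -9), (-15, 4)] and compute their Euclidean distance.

Computing all pairwise distances among 7 points:

d((13, -1), (14, -4)) = 3.1623 <-- minimum
d((13, -1), (-18, -20)) = 36.3593
d((13, -1), (-5, 2)) = 18.2483
d((13, -1), (-10, 15)) = 28.0179
d((13, -1), (9, -9)) = 8.9443
d((13, -1), (-15, 4)) = 28.4429
d((14, -4), (-18, -20)) = 35.7771
d((14, -4), (-5, 2)) = 19.9249
d((14, -4), (-10, 15)) = 30.6105
d((14, -4), (9, -9)) = 7.0711
d((14, -4), (-15, 4)) = 30.0832
d((-18, -20), (-5, 2)) = 25.5539
d((-18, -20), (-10, 15)) = 35.9026
d((-18, -20), (9, -9)) = 29.1548
d((-18, -20), (-15, 4)) = 24.1868
d((-5, 2), (-10, 15)) = 13.9284
d((-5, 2), (9, -9)) = 17.8045
d((-5, 2), (-15, 4)) = 10.198
d((-10, 15), (9, -9)) = 30.6105
d((-10, 15), (-15, 4)) = 12.083
d((9, -9), (-15, 4)) = 27.2947

Closest pair: (13, -1) and (14, -4) with distance 3.1623

The closest pair is (13, -1) and (14, -4) with Euclidean distance 3.1623. For 7 points, brute-force pairwise comparison is shown above. For large n, the divide-and-conquer algorithm (sort by x, recurse on halves, check the dividing strip) achieves O(n log n).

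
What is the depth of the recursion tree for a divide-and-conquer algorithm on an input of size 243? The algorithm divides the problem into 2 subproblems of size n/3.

For divide and conquer with division factor 3:

Problem sizes at each level:
Level 0: 243
Level 1: 81
Level 2: 27
Level 3: 9
Level 4: 3
Level 5: 1

The root is level 0 and the size-1 base case is level 5 (the tree spans levels 0 through 5, i.e. 6 levels counting the root), so the depth is the number of divisions: log_3(243) = 5

The recursion tree depth is log_3(243) = 5. At each level, the problem size is divided by 3, so it takes 5 divisions to reduce to a base case of size 1. The algorithm makes 2 recursive calls at each level.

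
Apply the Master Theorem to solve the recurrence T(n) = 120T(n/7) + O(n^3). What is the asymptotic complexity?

Master Theorem for T(n) = 120T(n/7) + O(n^3):

a = 120, b = 7, c = 3
log_b(a) = log_7(120) = 2.4603

Case 3: c = 3 > log_7(120) = 2.4603
T(n) = O(n^3) = O(n^3)

For T(n) = 120T(n/7) + O(n^3): log_7(120) = 2.4603. This is Case 3 of the Master Theorem (c > log_b(a), work dominated by root), giving O(n^3).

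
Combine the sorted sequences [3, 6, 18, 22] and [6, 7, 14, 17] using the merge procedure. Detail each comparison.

Merging process:

Compare 3 vs 6: take 3 from left. Merged: [3]
Compare 6 vs 6: take 6 from left. Merged: [3, 6]
Compare 18 vs 6: take 6 from right. Merged: [3, 6, 6]
Compare 18 vs 7: take 7 from right. Merged: [3, 6, 6, 7]
Compare 18 vs 14: take 14 from right. Merged: [3, 6, 6, 7, 14]
Compare 18 vs 17: take 17 from right. Merged: [3, 6, 6, 7, 14, 17]
Append remaining from left: [18, 22]. Merged: [3, 6, 6, 7, 14, 17, 18, 22]

Final merged array: [3, 6, 6, 7, 14, 17, 18, 22]
Total comparisons: 6

The merged array is [3, 6, 6, 7, 14, 17, 18, 22], requiring 6 comparisons. The merge step runs in O(n) time where n is the total number of elements.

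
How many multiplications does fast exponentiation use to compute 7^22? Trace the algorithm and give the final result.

Computing 7^22 by squaring (build up from 7^1; each line after the first costs one multiplication):

7^1 = 7
7^2 = (7^1)^2 = 7^2 = 49
7^4 = (7^2)^2 = 49^2 = 2401
7^5 = 7 * 7^4 = 7 * 2401 = 16807
7^10 = (7^5)^2 = 16807^2 = 282475249
7^11 = 7 * 7^10 = 7 * 282475249 = 1977326743
7^22 = (7^11)^2 = 1977326743^2 = 3909821048582988049

Result: 3909821048582988049
Multiplications needed: 6 (6 lines after 7^1)

7^22 = 3909821048582988049. Using exponentiation by squaring, this requires 6 multiplications. The key idea: if the exponent is even, square the half-power; if odd, multiply by the base once.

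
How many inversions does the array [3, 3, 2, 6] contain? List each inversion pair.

Finding inversions in [3, 3, 2, 6]:

(0, 2): arr[0]=3 > arr[2]=2
(1, 2): arr[1]=3 > arr[2]=2

Total inversions: 2

The array has 2 inversion(s): (0,2), (1,2). Each pair (i,j) satisfies i < j and arr[i] > arr[j].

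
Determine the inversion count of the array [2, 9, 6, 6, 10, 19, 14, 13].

Finding inversions in [2, 9, 6, 6, 10, 19, 14, 13]:

(1, 2): arr[1]=9 > arr[2]=6
(1, 3): arr[1]=9 > arr[3]=6
(5, 6): arr[5]=19 > arr[6]=14
(5, 7): arr[5]=19 > arr[7]=13
(6, 7): arr[6]=14 > arr[7]=13

Total inversions: 5

The array has 5 inversion(s): (1,2), (1,3), (5,6), (5,7), (6,7). Each pair (i,j) satisfies i < j and arr[i] > arr[j].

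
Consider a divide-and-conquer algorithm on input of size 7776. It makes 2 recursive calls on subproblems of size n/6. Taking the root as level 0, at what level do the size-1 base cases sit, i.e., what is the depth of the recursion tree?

For divide and conquer with division factor 6:

Problem sizes at each level:
Level 0: 7776
Level 1: 1296
Level 2: 216
Level 3: 36
Level 4: 6
Level 5: 1

The root is level 0 and the size-1 base case is level 5 (the tree spans levels 0 through 5, i.e. 6 levels counting the root), so the depth is the number of divisions: log_6(7776) = 5

The recursion tree depth is log_6(7776) = 5. At each level, the problem size is divided by 6, so it takes 5 divisions to reduce to a base case of size 1. The algorithm makes 2 recursive calls at each level.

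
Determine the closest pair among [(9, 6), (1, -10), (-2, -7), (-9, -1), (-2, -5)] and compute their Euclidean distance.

Computing all pairwise distances among 5 points:

d((9, 6), (1, -10)) = 17.8885
d((9, 6), (-2, -7)) = 17.0294
d((9, 6), (-9, -1)) = 19.3132
d((9, 6), (-2, -5)) = 15.5563
d((1, -10), (-2, -7)) = 4.2426
d((1, -10), (-9, -1)) = 13.4536
d((1, -10), (-2, -5)) = 5.831
d((-2, -7), (-9, -1)) = 9.2195
d((-2, -7), (-2, -5)) = 2.0 <-- minimum
d((-9, -1), (-2, -5)) = 8.0623

Closest pair: (-2, -7) and (-2, -5) with distance 2.0

The closest pair is (-2, -7) and (-2, -5) with Euclidean distance 2.0. For 5 points, brute-force pairwise comparison is shown above. For large n, the divide-and-conquer algorithm (sort by x, recurse on halves, check the dividing strip) achieves O(n log n).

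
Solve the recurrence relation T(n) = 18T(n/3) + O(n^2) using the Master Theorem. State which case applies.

Master Theorem for T(n) = 18T(n/3) + O(n^2):

a = 18, b = 3, c = 2
log_b(a) = log_3(18) = 2.6309

Case 1: c = 2 < log_3(18) = 2.6309
T(n) = O(n^(log_3 18))

For T(n) = 18T(n/3) + O(n^2): log_3(18) = 2.6309. This is Case 1 of the Master Theorem (c < log_b(a), work dominated by leaves), giving O(n^(log_3 18)).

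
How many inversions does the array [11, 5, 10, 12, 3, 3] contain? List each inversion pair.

Finding inversions in [11, 5, 10, 12, 3, 3]:

(0, 1): arr[0]=11 > arr[1]=5
(0, 2): arr[0]=11 > arr[2]=10
(0, 4): arr[0]=11 > arr[4]=3
(0, 5): arr[0]=11 > arr[5]=3
(1, 4): arr[1]=5 > arr[4]=3
(1, 5): arr[1]=5 > arr[5]=3
(2, 4): arr[2]=10 > arr[4]=3
(2, 5): arr[2]=10 > arr[5]=3
(3, 4): arr[3]=12 > arr[4]=3
(3, 5): arr[3]=12 > arr[5]=3

Total inversions: 10

The array has 10 inversion(s): (0,1), (0,2), (0,4), (0,5), (1,4), (1,5), (2,4), (2,5), (3,4), (3,5). Each pair (i,j) satisfies i < j and arr[i] > arr[j].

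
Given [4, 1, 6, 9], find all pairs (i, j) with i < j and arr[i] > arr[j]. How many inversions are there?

Finding inversions in [4, 1, 6, 9]:

(0, 1): arr[0]=4 > arr[1]=1

Total inversions: 1

The array has 1 inversion(s): (0,1). Each pair (i,j) satisfies i < j and arr[i] > arr[j].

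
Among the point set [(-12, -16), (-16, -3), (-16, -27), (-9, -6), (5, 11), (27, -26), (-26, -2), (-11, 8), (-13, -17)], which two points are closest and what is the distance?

Computing all pairwise distances among 9 points:

d((-12, -16), (-16, -3)) = 13.6015
d((-12, -16), (-16, -27)) = 11.7047
d((-12, -16), (-9, -6)) = 10.4403
d((-12, -16), (5, 11)) = 31.9061
d((-12, -16), (27, -26)) = 40.2616
d((-12, -16), (-26, -2)) = 19.799
d((-12, -16), (-11, 8)) = 24.0208
d((-12, -16), (-13, -17)) = 1.4142 <-- minimum
d((-16, -3), (-16, -27)) = 24.0
d((-16, -3), (-9, -6)) = 7.6158
d((-16, -3), (5, 11)) = 25.2389
d((-16, -3), (27, -26)) = 48.7647
d((-16, -3), (-26, -2)) = 10.0499
d((-16, -3), (-11, 8)) = 12.083
d((-16, -3), (-13, -17)) = 14.3178
d((-16, -27), (-9, -6)) = 22.1359
d((-16, -27), (5, 11)) = 43.4166
d((-16, -27), (27, -26)) = 43.0116
d((-16, -27), (-26, -2)) = 26.9258
d((-16, -27), (-11, 8)) = 35.3553
d((-16, -27), (-13, -17)) = 10.4403
d((-9, -6), (5, 11)) = 22.0227
d((-9, -6), (27, -26)) = 41.1825
d((-9, -6), (-26, -2)) = 17.4642
d((-9, -6), (-11, 8)) = 14.1421
d((-9, -6), (-13, -17)) = 11.7047
d((5, 11), (27, -26)) = 43.0465
d((5, 11), (-26, -2)) = 33.6155
d((5, 11), (-11, 8)) = 16.2788
d((5, 11), (-13, -17)) = 33.2866
d((27, -26), (-26, -2)) = 58.1808
d((27, -26), (-11, 8)) = 50.9902
d((27, -26), (-13, -17)) = 41.0
d((-26, -2), (-11, 8)) = 18.0278
d((-26, -2), (-13, -17)) = 19.8494
d((-11, 8), (-13, -17)) = 25.0799

Closest pair: (-12, -16) and (-13, -17) with distance 1.4142

The closest pair is (-12, -16) and (-13, -17) with Euclidean distance 1.4142. For 9 points, brute-force pairwise comparison is shown above. For large n, the divide-and-conquer algorithm (sort by x, recurse on halves, check the dividing strip) achieves O(n log n).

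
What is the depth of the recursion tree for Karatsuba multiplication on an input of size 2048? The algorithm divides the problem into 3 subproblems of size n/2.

For divide and conquer with division factor 2:

Problem sizes at each level:
Level 0: 2048
Level 1: 1024
Level 2: 512
Level 3: 256
Level 4: 128
Level 5: 64
Level 6: 32
Level 7: 16
Level 8: 8
Level 9: 4
Level 10: 2
Level 11: 1

The root is level 0 and the size-1 base case is level 11 (the tree spans levels 0 through 11, i.e. 12 levels counting the root), so the depth is the number of divisions: log_2(2048) = 11

The recursion tree depth is log_2(2048) = 11. At each level, the problem size is divided by 2, so it takes 11 divisions to reduce to a base case of size 1. The algorithm makes 3 recursive calls at each level.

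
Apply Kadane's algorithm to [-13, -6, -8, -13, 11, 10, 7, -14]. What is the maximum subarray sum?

Using Kadane's algorithm on [-13, -6, -8, -13, 11, 10, 7, -14]:

Scanning through the array:
Position 1 (value -6): max_ending_here = -6, max_so_far = -6
Position 2 (value -8): max_ending_here = -8, max_so_far = -6
Position 3 (value -13): max_ending_here = -13, max_so_far = -6
Position 4 (value 11): max_ending_here = 11, max_so_far = 11
Position 5 (value 10): max_ending_here = 21, max_so_far = 21
Position 6 (value 7): max_ending_here = 28, max_so_far = 28
Position 7 (value -14): max_ending_here = 14, max_so_far = 28

Maximum subarray: [11, 10, 7]
Maximum sum: 28

The maximum subarray is [11, 10, 7] with sum 28. This subarray runs from index 4 to index 6.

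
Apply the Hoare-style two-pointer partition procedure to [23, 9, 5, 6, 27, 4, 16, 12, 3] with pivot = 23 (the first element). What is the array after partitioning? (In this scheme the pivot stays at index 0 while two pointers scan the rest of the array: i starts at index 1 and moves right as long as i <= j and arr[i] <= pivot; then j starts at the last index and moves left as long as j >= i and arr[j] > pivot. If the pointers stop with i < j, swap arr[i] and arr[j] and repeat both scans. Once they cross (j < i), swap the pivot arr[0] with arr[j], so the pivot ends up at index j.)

Hoare-style two-pointer partition with pivot = 23:

Initial array: [23, 9, 5, 6, 27, 4, 16, 12, 3]

Pointers start at i = 1, j = 8.
i stops at index 4 (arr[4]=27 > 23), j stops at index 8 (arr[8]=3 <= 23): swap arr[4] and arr[8], array becomes [23, 9, 5, 6, 3, 4, 16, 12, 27]
i ends at 8, j ends at 7: the pointers have crossed (j < i), so scanning stops.

Swap pivot arr[0] with arr[7] to place pivot at position 7: [12, 9, 5, 6, 3, 4, 16, 23, 27]
Pivot position: 7

After partitioning with pivot 23, the array becomes [12, 9, 5, 6, 3, 4, 16, 23, 27]. The pivot is placed at index 7. All elements to the left of the pivot are <= 23, and all elements to the right are > 23.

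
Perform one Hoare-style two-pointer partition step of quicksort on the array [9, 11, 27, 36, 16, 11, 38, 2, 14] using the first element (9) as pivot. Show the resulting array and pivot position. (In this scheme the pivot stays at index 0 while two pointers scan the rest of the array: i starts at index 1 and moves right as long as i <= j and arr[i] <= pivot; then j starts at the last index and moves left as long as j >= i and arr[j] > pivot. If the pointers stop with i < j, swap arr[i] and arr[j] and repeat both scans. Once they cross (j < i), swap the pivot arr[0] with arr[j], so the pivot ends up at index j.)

Hoare-style two-pointer partition with pivot = 9:

Initial array: [9, 11, 27, 36, 16, 11, 38, 2, 14]

Pointers start at i = 1, j = 8.
i stops at index 1 (arr[1]=11 > 9), j stops at index 7 (arr[7]=2 <= 9): swap arr[1] and arr[7], array becomes [9, 2, 27, 36, 16, 11, 38, 11, 14]
i ends at 2, j ends at 1: the pointers have crossed (j < i), so scanning stops.

Swap pivot arr[0] with arr[1] to place pivot at position 1: [2, 9, 27, 36, 16, 11, 38, 11, 14]
Pivot position: 1

After partitioning with pivot 9, the array becomes [2, 9, 27, 36, 16, 11, 38, 11, 14]. The pivot is placed at index 1. All elements to the left of the pivot are <= 9, and all elements to the right are > 9.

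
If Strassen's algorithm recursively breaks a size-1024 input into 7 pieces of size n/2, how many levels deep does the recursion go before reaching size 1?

For divide and conquer with division factor 2:

Problem sizes at each level:
Level 0: 1024
Level 1: 512
Level 2: 256
Level 3: 128
Level 4: 64
Level 5: 32
Level 6: 16
Level 7: 8
Level 8: 4
Level 9: 2
Level 10: 1

The root is level 0 and the size-1 base case is level 10 (the tree spans levels 0 through 10, i.e. 11 levels counting the root), so the depth is the number of divisions: log_2(1024) = 10

The recursion tree depth is log_2(1024) = 10. At each level, the problem size is divided by 2, so it takes 10 divisions to reduce to a base case of size 1. The algorithm makes 7 recursive calls at each level.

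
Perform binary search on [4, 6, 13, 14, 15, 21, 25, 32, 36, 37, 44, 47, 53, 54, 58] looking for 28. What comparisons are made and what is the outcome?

Binary search for 28 in [4, 6, 13, 14, 15, 21, 25, 32, 36, 37, 44, 47, 53, 54, 58]:

lo=0, hi=14, mid=7, arr[mid]=32 -> 32 > 28, search left half
lo=0, hi=6, mid=3, arr[mid]=14 -> 14 < 28, search right half
lo=4, hi=6, mid=5, arr[mid]=21 -> 21 < 28, search right half
lo=6, hi=6, mid=6, arr[mid]=25 -> 25 < 28, search right half
lo=7 > hi=6, target 28 not found

Binary search determines that 28 is not in the array after 4 comparisons. The search space was exhausted without finding the target.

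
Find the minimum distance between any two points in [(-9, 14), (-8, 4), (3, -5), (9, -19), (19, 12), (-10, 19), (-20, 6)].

Computing all pairwise distances among 7 points:

d((-9, 14), (-8, 4)) = 10.0499
d((-9, 14), (3, -5)) = 22.4722
d((-9, 14), (9, -19)) = 37.5899
d((-9, 14), (19, 12)) = 28.0713
d((-9, 14), (-10, 19)) = 5.099 <-- minimum
d((-9, 14), (-20, 6)) = 13.6015
d((-8, 4), (3, -5)) = 14.2127
d((-8, 4), (9, -19)) = 28.6007
d((-8, 4), (19, 12)) = 28.1603
d((-8, 4), (-10, 19)) = 15.1327
d((-8, 4), (-20, 6)) = 12.1655
d((3, -5), (9, -19)) = 15.2315
d((3, -5), (19, 12)) = 23.3452
d((3, -5), (-10, 19)) = 27.2947
d((3, -5), (-20, 6)) = 25.4951
d((9, -19), (19, 12)) = 32.573
d((9, -19), (-10, 19)) = 42.4853
d((9, -19), (-20, 6)) = 38.2884
d((19, 12), (-10, 19)) = 29.8329
d((19, 12), (-20, 6)) = 39.4588
d((-10, 19), (-20, 6)) = 16.4012

Closest pair: (-9, 14) and (-10, 19) with distance 5.099

The closest pair is (-9, 14) and (-10, 19) with Euclidean distance 5.099. For 7 points, brute-force pairwise comparison is shown above. For large n, the divide-and-conquer algorithm (sort by x, recurse on halves, check the dividing strip) achieves O(n log n).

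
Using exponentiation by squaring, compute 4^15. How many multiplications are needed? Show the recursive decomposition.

Computing 4^15 by squaring (build up from 4^1; each line after the first costs one multiplication):

4^1 = 4
4^2 = (4^1)^2 = 4^2 = 16
4^3 = 4 * 4^2 = 4 * 16 = 64
4^6 = (4^3)^2 = 64^2 = 4096
4^7 = 4 * 4^6 = 4 * 4096 = 16384
4^14 = (4^7)^2 = 16384^2 = 268435456
4^15 = 4 * 4^14 = 4 * 268435456 = 1073741824

Result: 1073741824
Multiplications needed: 6 (6 lines after 4^1)

4^15 = 1073741824. Using exponentiation by squaring, this requires 6 multiplications. The key idea: if the exponent is even, square the half-power; if odd, multiply by the base once.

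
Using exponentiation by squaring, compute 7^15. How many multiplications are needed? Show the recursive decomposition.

Computing 7^15 by squaring (build up from 7^1; each line after the first costs one multiplication):

7^1 = 7
7^2 = (7^1)^2 = 7^2 = 49
7^3 = 7 * 7^2 = 7 * 49 = 343
7^6 = (7^3)^2 = 343^2 = 117649
7^7 = 7 * 7^6 = 7 * 117649 = 823543
7^14 = (7^7)^2 = 823543^2 = 678223072849
7^15 = 7 * 7^14 = 7 * 678223072849 = 4747561509943

Result: 4747561509943
Multiplications needed: 6 (6 lines after 7^1)

7^15 = 4747561509943. Using exponentiation by squaring, this requires 6 multiplications. The key idea: if the exponent is even, square the half-power; if odd, multiply by the base once.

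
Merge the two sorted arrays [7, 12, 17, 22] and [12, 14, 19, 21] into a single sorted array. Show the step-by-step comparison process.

Merging process:

Compare 7 vs 12: take 7 from left. Merged: [7]
Compare 12 vs 12: take 12 from left. Merged: [7, 12]
Compare 17 vs 12: take 12 from right. Merged: [7, 12, 12]
Compare 17 vs 14: take 14 from right. Merged: [7, 12, 12, 14]
Compare 17 vs 19: take 17 from left. Merged: [7, 12, 12, 14, 17]
Compare 22 vs 19: take 19 from right. Merged: [7, 12, 12, 14, 17, 19]
Compare 22 vs 21: take 21 from right. Merged: [7, 12, 12, 14, 17, 19, 21]
Append remaining from left: [22]. Merged: [7, 12, 12, 14, 17, 19, 21, 22]

Final merged array: [7, 12, 12, 14, 17, 19, 21, 22]
Total comparisons: 7

The merged array is [7, 12, 12, 14, 17, 19, 21, 22], requiring 7 comparisons. The merge step runs in O(n) time where n is the total number of elements.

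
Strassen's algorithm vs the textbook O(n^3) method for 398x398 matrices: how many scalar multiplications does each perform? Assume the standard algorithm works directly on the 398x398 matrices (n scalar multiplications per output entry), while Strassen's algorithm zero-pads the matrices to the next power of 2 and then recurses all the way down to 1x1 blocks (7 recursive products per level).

Matrix multiplication for 398x398 matrices:

Strassen's algorithm requires power-of-2 dimensions. Pad 398x398 to 512x512 (next power of 2).

Standard algorithm: 398^3 = 63044792 multiplications
Strassen's algorithm: 7^(log2(512)) = 7^9 = 40353607 multiplications
Savings: 63044792 - 40353607 = 22691185 multiplications

Standard: 63044792 multiplications (398^3). Strassen: 40353607 multiplications (7^9, after padding to 512x512). Strassen reduces 8 recursive multiplications to 7 at each level.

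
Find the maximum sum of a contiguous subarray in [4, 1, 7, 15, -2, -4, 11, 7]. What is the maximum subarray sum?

Using Kadane's algorithm on [4, 1, 7, 15, -2, -4, 11, 7]:

Scanning through the array:
Position 1 (value 1): max_ending_here = 5, max_so_far = 5
Position 2 (value 7): max_ending_here = 12, max_so_far = 12
Position 3 (value 15): max_ending_here = 27, max_so_far = 27
Position 4 (value -2): max_ending_here = 25, max_so_far = 27
Position 5 (value -4): max_ending_here = 21, max_so_far = 27
Position 6 (value 11): max_ending_here = 32, max_so_far = 32
Position 7 (value 7): max_ending_here = 39, max_so_far = 39

Maximum subarray: [4, 1, 7, 15, -2, -4, 11, 7]
Maximum sum: 39

The maximum subarray is [4, 1, 7, 15, -2, -4, 11, 7] with sum 39. This subarray runs from index 0 to index 7.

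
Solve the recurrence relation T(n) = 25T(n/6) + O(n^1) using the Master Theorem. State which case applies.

Master Theorem for T(n) = 25T(n/6) + O(n^1):

a = 25, b = 6, c = 1
log_b(a) = log_6(25) = 1.7965

Case 1: c = 1 < log_6(25) = 1.7965
T(n) = O(n^(log_6 25))

For T(n) = 25T(n/6) + O(n^1): log_6(25) = 1.7965. This is Case 1 of the Master Theorem (c < log_b(a), work dominated by leaves), giving O(n^(log_6 25)).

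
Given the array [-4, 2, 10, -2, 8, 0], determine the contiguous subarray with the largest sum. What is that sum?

Using Kadane's algorithm on [-4, 2, 10, -2, 8, 0]:

Scanning through the array:
Position 1 (value 2): max_ending_here = 2, max_so_far = 2
Position 2 (value 10): max_ending_here = 12, max_so_far = 12
Position 3 (value -2): max_ending_here = 10, max_so_far = 12
Position 4 (value 8): max_ending_here = 18, max_so_far = 18
Position 5 (value 0): max_ending_here = 18, max_so_far = 18

Maximum subarray: [2, 10, -2, 8]
Maximum sum: 18

The maximum subarray is [2, 10, -2, 8] with sum 18. This subarray runs from index 1 to index 4.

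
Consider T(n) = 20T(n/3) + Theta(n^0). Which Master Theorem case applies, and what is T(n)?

Master Theorem for T(n) = 20T(n/3) + O(n^0):

a = 20, b = 3, c = 0
log_b(a) = log_3(20) = 2.7268

Case 1: c = 0 < log_3(20) = 2.7268
T(n) = O(n^(log_3 20))

For T(n) = 20T(n/3) + O(n^0): log_3(20) = 2.7268. This is Case 1 of the Master Theorem (c < log_b(a), work dominated by leaves), giving O(n^(log_3 20)).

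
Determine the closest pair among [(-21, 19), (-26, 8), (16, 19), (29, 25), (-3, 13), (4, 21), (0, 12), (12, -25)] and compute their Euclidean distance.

Computing all pairwise distances among 8 points:

d((-21, 19), (-26, 8)) = 12.083
d((-21, 19), (16, 19)) = 37.0
d((-21, 19), (29, 25)) = 50.3587
d((-21, 19), (-3, 13)) = 18.9737
d((-21, 19), (4, 21)) = 25.0799
d((-21, 19), (0, 12)) = 22.1359
d((-21, 19), (12, -25)) = 55.0
d((-26, 8), (16, 19)) = 43.4166
d((-26, 8), (29, 25)) = 57.5674
d((-26, 8), (-3, 13)) = 23.5372
d((-26, 8), (4, 21)) = 32.6956
d((-26, 8), (0, 12)) = 26.3059
d((-26, 8), (12, -25)) = 50.3289
d((16, 19), (29, 25)) = 14.3178
d((16, 19), (-3, 13)) = 19.9249
d((16, 19), (4, 21)) = 12.1655
d((16, 19), (0, 12)) = 17.4642
d((16, 19), (12, -25)) = 44.1814
d((29, 25), (-3, 13)) = 34.176
d((29, 25), (4, 21)) = 25.318
d((29, 25), (0, 12)) = 31.7805
d((29, 25), (12, -25)) = 52.811
d((-3, 13), (4, 21)) = 10.6301
d((-3, 13), (0, 12)) = 3.1623 <-- minimum
d((-3, 13), (12, -25)) = 40.8534
d((4, 21), (0, 12)) = 9.8489
d((4, 21), (12, -25)) = 46.6905
d((0, 12), (12, -25)) = 38.8973

Closest pair: (-3, 13) and (0, 12) with distance 3.1623

The closest pair is (-3, 13) and (0, 12) with Euclidean distance 3.1623. For 8 points, brute-force pairwise comparison is shown above. For large n, the divide-and-conquer algorithm (sort by x, recurse on halves, check the dividing strip) achieves O(n log n).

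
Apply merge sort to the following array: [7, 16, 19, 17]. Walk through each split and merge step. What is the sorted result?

Merge sort trace:

Split: [7, 16, 19, 17] -> [7, 16] and [19, 17]
  Split: [7, 16] -> [7] and [16]
  Merge: [7] + [16] -> [7, 16]
  Split: [19, 17] -> [19] and [17]
  Merge: [19] + [17] -> [17, 19]
Merge: [7, 16] + [17, 19] -> [7, 16, 17, 19]

Final sorted array: [7, 16, 17, 19]

The merge sort proceeds by recursively splitting the array and merging sorted halves.
After all merges, the sorted array is [7, 16, 17, 19].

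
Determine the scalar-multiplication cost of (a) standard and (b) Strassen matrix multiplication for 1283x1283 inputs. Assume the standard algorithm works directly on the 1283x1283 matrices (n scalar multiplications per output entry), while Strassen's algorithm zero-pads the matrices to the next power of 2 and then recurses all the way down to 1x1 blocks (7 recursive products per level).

Matrix multiplication for 1283x1283 matrices:

Strassen's algorithm requires power-of-2 dimensions. Pad 1283x1283 to 2048x2048 (next power of 2).

Standard algorithm: 1283^3 = 2111932187 multiplications
Strassen's algorithm: 7^(log2(2048)) = 7^11 = 1977326743 multiplications
Savings: 2111932187 - 1977326743 = 134605444 multiplications

Standard: 2111932187 multiplications (1283^3). Strassen: 1977326743 multiplications (7^11, after padding to 2048x2048). Strassen reduces 8 recursive multiplications to 7 at each level.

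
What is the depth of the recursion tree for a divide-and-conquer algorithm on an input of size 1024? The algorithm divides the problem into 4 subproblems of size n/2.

For divide and conquer with division factor 2:

Problem sizes at each level:
Level 0: 1024
Level 1: 512
Level 2: 256
Level 3: 128
Level 4: 64
Level 5: 32
Level 6: 16
Level 7: 8
Level 8: 4
Level 9: 2
Level 10: 1

The root is level 0 and the size-1 base case is level 10 (the tree spans levels 0 through 10, i.e. 11 levels counting the root), so the depth is the number of divisions: log_2(1024) = 10

The recursion tree depth is log_2(1024) = 10. At each level, the problem size is divided by 2, so it takes 10 divisions to reduce to a base case of size 1. The algorithm makes 4 recursive calls at each level.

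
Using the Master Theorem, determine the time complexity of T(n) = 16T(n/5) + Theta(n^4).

Master Theorem for T(n) = 16T(n/5) + O(n^4):

a = 16, b = 5, c = 4
log_b(a) = log_5(16) = 1.7227

Case 3: c = 4 > log_5(16) = 1.7227
T(n) = O(n^4) = O(n^4)

For T(n) = 16T(n/5) + O(n^4): log_5(16) = 1.7227. This is Case 3 of the Master Theorem (c > log_b(a), work dominated by root), giving O(n^4).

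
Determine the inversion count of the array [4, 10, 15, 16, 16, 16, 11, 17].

Finding inversions in [4, 10, 15, 16, 16, 16, 11, 17]:

(2, 6): arr[2]=15 > arr[6]=11
(3, 6): arr[3]=16 > arr[6]=11
(4, 6): arr[4]=16 > arr[6]=11
(5, 6): arr[5]=16 > arr[6]=11

Total inversions: 4

The array has 4 inversion(s): (2,6), (3,6), (4,6), (5,6). Each pair (i,j) satisfies i < j and arr[i] > arr[j].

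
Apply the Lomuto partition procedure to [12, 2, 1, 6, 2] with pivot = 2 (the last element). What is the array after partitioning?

Lomuto partition with pivot = 2:

Initial array: [12, 2, 1, 6, 2]

arr[0]=12 > 2: no swap
arr[1]=2 <= 2: swap with position 0, array becomes [2, 12, 1, 6, 2]
arr[2]=1 <= 2: swap with position 1, array becomes [2, 1, 12, 6, 2]
arr[3]=6 > 2: no swap

Place pivot at position 2: [2, 1, 2, 6, 12]
Pivot position: 2

After partitioning with pivot 2, the array becomes [2, 1, 2, 6, 12]. The pivot is placed at index 2. All elements to the left of the pivot are <= 2, and all elements to the right are > 2.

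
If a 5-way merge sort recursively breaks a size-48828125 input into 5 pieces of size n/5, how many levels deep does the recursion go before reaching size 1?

For divide and conquer with division factor 5:

Problem sizes at each level:
Level 0: 48828125
Level 1: 9765625
Level 2: 1953125
Level 3: 390625
Level 4: 78125
Level 5: 15625
Level 6: 3125
Level 7: 625
Level 8: 125
Level 9: 25
Level 10: 5
Level 11: 1

The root is level 0 and the size-1 base case is level 11 (the tree spans levels 0 through 11, i.e. 12 levels counting the root), so the depth is the number of divisions: log_5(48828125) = 11

The recursion tree depth is log_5(48828125) = 11. At each level, the problem size is divided by 5, so it takes 11 divisions to reduce to a base case of size 1. The algorithm makes 5 recursive calls at each level.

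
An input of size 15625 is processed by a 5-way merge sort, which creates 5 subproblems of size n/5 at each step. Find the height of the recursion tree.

For divide and conquer with division factor 5:

Problem sizes at each level:
Level 0: 15625
Level 1: 3125
Level 2: 625
Level 3: 125
Level 4: 25
Level 5: 5
Level 6: 1

The root is level 0 and the size-1 base case is level 6 (the tree spans levels 0 through 6, i.e. 7 levels counting the root), so the depth is the number of divisions: log_5(15625) = 6

The recursion tree depth is log_5(15625) = 6. At each level, the problem size is divided by 5, so it takes 6 divisions to reduce to a base case of size 1. The algorithm makes 5 recursive calls at each level.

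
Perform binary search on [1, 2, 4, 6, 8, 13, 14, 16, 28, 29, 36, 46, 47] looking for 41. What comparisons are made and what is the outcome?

Binary search for 41 in [1, 2, 4, 6, 8, 13, 14, 16, 28, 29, 36, 46, 47]:

lo=0, hi=12, mid=6, arr[mid]=14 -> 14 < 41, search right half
lo=7, hi=12, mid=9, arr[mid]=29 -> 29 < 41, search right half
lo=10, hi=12, mid=11, arr[mid]=46 -> 46 > 41, search left half
lo=10, hi=10, mid=10, arr[mid]=36 -> 36 < 41, search right half
lo=11 > hi=10, target 41 not found

Binary search determines that 41 is not in the array after 4 comparisons. The search space was exhausted without finding the target.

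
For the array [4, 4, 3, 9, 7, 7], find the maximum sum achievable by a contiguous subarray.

Using Kadane's algorithm on [4, 4, 3, 9, 7, 7]:

Scanning through the array:
Position 1 (value 4): max_ending_here = 8, max_so_far = 8
Position 2 (value 3): max_ending_here = 11, max_so_far = 11
Position 3 (value 9): max_ending_here = 20, max_so_far = 20
Position 4 (value 7): max_ending_here = 27, max_so_far = 27
Position 5 (value 7): max_ending_here = 34, max_so_far = 34

Maximum subarray: [4, 4, 3, 9, 7, 7]
Maximum sum: 34

The maximum subarray is [4, 4, 3, 9, 7, 7] with sum 34. This subarray runs from index 0 to index 5.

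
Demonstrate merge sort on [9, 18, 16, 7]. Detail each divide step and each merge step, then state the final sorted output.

Merge sort trace:

Split: [9, 18, 16, 7] -> [9, 18] and [16, 7]
  Split: [9, 18] -> [9] and [18]
  Merge: [9] + [18] -> [9, 18]
  Split: [16, 7] -> [16] and [7]
  Merge: [16] + [7] -> [7, 16]
Merge: [9, 18] + [7, 16] -> [7, 9, 16, 18]

Final sorted array: [7, 9, 16, 18]

The merge sort proceeds by recursively splitting the array and merging sorted halves.
After all merges, the sorted array is [7, 9, 16, 18].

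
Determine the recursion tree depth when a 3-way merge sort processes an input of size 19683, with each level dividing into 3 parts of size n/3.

For divide and conquer with division factor 3:

Problem sizes at each level:
Level 0: 19683
Level 1: 6561
Level 2: 2187
Level 3: 729
Level 4: 243
Level 5: 81
Level 6: 27
Level 7: 9
Level 8: 3
Level 9: 1

The root is level 0 and the size-1 base case is level 9 (the tree spans levels 0 through 9, i.e. 10 levels counting the root), so the depth is the number of divisions: log_3(19683) = 9

The recursion tree depth is log_3(19683) = 9. At each level, the problem size is divided by 3, so it takes 9 divisions to reduce to a base case of size 1. The algorithm makes 3 recursive calls at each level.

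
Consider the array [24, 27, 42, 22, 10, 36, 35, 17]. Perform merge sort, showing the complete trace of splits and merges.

Merge sort trace:

Split: [24, 27, 42, 22, 10, 36, 35, 17] -> [24, 27, 42, 22] and [10, 36, 35, 17]
  Split: [24, 27, 42, 22] -> [24, 27] and [42, 22]
    Split: [24, 27] -> [24] and [27]
    Merge: [24] + [27] -> [24, 27]
    Split: [42, 22] -> [42] and [22]
    Merge: [42] + [22] -> [22, 42]
  Merge: [24, 27] + [22, 42] -> [22, 24, 27, 42]
  Split: [10, 36, 35, 17] -> [10, 36] and [35, 17]
    Split: [10, 36] -> [10] and [36]
    Merge: [10] + [36] -> [10, 36]
    Split: [35, 17] -> [35] and [17]
    Merge: [35] + [17] -> [17, 35]
  Merge: [10, 36] + [17, 35] -> [10, 17, 35, 36]
Merge: [22, 24, 27, 42] + [10, 17, 35, 36] -> [10, 17, 22, 24, 27, 35, 36, 42]

Final sorted array: [10, 17, 22, 24, 27, 35, 36, 42]

The merge sort proceeds by recursively splitting the array and merging sorted halves.
After all merges, the sorted array is [10, 17, 22, 24, 27, 35, 36, 42].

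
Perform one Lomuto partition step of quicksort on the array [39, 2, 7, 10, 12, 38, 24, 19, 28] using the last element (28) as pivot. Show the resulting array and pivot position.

Lomuto partition with pivot = 28:

Initial array: [39, 2, 7, 10, 12, 38, 24, 19, 28]

arr[0]=39 > 28: no swap
arr[1]=2 <= 28: swap with position 0, array becomes [2, 39, 7, 10, 12, 38, 24, 19, 28]
arr[2]=7 <= 28: swap with position 1, array becomes [2, 7, 39, 10, 12, 38, 24, 19, 28]
arr[3]=10 <= 28: swap with position 2, array becomes [2, 7, 10, 39, 12, 38, 24, 19, 28]
arr[4]=12 <= 28: swap with position 3, array becomes [2, 7, 10, 12, 39, 38, 24, 19, 28]
arr[5]=38 > 28: no swap
arr[6]=24 <= 28: swap with position 4, array becomes [2, 7, 10, 12, 24, 38, 39, 19, 28]
arr[7]=19 <= 28: swap with position 5, array becomes [2, 7, 10, 12, 24, 19, 39, 38, 28]

Place pivot at position 6: [2, 7, 10, 12, 24, 19, 28, 38, 39]
Pivot position: 6

After partitioning with pivot 28, the array becomes [2, 7, 10, 12, 24, 19, 28, 38, 39]. The pivot is placed at index 6. All elements to the left of the pivot are <= 28, and all elements to the right are > 28.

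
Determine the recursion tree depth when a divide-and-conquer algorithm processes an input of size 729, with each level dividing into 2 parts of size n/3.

For divide and conquer with division factor 3:

Problem sizes at each level:
Level 0: 729
Level 1: 243
Level 2: 81
Level 3: 27
Level 4: 9
Level 5: 3
Level 6: 1

The root is level 0 and the size-1 base case is level 6 (the tree spans levels 0 through 6, i.e. 7 levels counting the root), so the depth is the number of divisions: log_3(729) = 6

The recursion tree depth is log_3(729) = 6. At each level, the problem size is divided by 3, so it takes 6 divisions to reduce to a base case of size 1. The algorithm makes 2 recursive calls at each level.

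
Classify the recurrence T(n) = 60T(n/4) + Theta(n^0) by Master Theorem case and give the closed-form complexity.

Master Theorem for T(n) = 60T(n/4) + O(n^0):

a = 60, b = 4, c = 0
log_b(a) = log_4(60) = 2.9534

Case 1: c = 0 < log_4(60) = 2.9534
T(n) = O(n^(log_4 60))

For T(n) = 60T(n/4) + O(n^0): log_4(60) = 2.9534. This is Case 1 of the Master Theorem (c < log_b(a), work dominated by leaves), giving O(n^(log_4 60)).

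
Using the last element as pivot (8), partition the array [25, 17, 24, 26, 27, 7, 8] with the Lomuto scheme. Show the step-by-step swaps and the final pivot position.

Lomuto partition with pivot = 8:

Initial array: [25, 17, 24, 26, 27, 7, 8]

arr[0]=25 > 8: no swap
arr[1]=17 > 8: no swap
arr[2]=24 > 8: no swap
arr[3]=26 > 8: no swap
arr[4]=27 > 8: no swap
arr[5]=7 <= 8: swap with position 0, array becomes [7, 17, 24, 26, 27, 25, 8]

Place pivot at position 1: [7, 8, 24, 26, 27, 25, 17]
Pivot position: 1

After partitioning with pivot 8, the array becomes [7, 8, 24, 26, 27, 25, 17]. The pivot is placed at index 1. All elements to the left of the pivot are <= 8, and all elements to the right are > 8.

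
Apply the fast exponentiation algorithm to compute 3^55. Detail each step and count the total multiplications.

Computing 3^55 by squaring (build up from 3^1; each line after the first costs one multiplication):

3^1 = 3
3^2 = (3^1)^2 = 3^2 = 9
3^3 = 3 * 3^2 = 3 * 9 = 27
3^6 = (3^3)^2 = 27^2 = 729
3^12 = (3^6)^2 = 729^2 = 531441
3^13 = 3 * 3^12 = 3 * 531441 = 1594323
3^26 = (3^13)^2 = 1594323^2 = 2541865828329
3^27 = 3 * 3^26 = 3 * 2541865828329 = 7625597484987
3^54 = (3^27)^2 = 7625597484987^2 = 58149737003040059690390169
3^55 = 3 * 3^54 = 3 * 58149737003040059690390169 = 174449211009120179071170507

Result: 174449211009120179071170507
Multiplications needed: 9 (9 lines after 3^1)

3^55 = 174449211009120179071170507. Using exponentiation by squaring, this requires 9 multiplications. The key idea: if the exponent is even, square the half-power; if odd, multiply by the base once.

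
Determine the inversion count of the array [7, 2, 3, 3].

Finding inversions in [7, 2, 3, 3]:

(0, 1): arr[0]=7 > arr[1]=2
(0, 2): arr[0]=7 > arr[2]=3
(0, 3): arr[0]=7 > arr[3]=3

Total inversions: 3

The array has 3 inversion(s): (0,1), (0,2), (0,3). Each pair (i,j) satisfies i < j and arr[i] > arr[j].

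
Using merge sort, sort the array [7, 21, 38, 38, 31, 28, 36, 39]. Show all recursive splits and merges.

Merge sort trace:

Split: [7, 21, 38, 38, 31, 28, 36, 39] -> [7, 21, 38, 38] and [31, 28, 36, 39]
  Split: [7, 21, 38, 38] -> [7, 21] and [38, 38]
    Split: [7, 21] -> [7] and [21]
    Merge: [7] + [21] -> [7, 21]
    Split: [38, 38] -> [38] and [38]
    Merge: [38] + [38] -> [38, 38]
  Merge: [7, 21] + [38, 38] -> [7, 21, 38, 38]
  Split: [31, 28, 36, 39] -> [31, 28] and [36, 39]
    Split: [31, 28] -> [31] and [28]
    Merge: [31] + [28] -> [28, 31]
    Split: [36, 39] -> [36] and [39]
    Merge: [36] + [39] -> [36, 39]
  Merge: [28, 31] + [36, 39] -> [28, 31, 36, 39]
Merge: [7, 21, 38, 38] + [28, 31, 36, 39] -> [7, 21, 28, 31, 36, 38, 38, 39]

Final sorted array: [7, 21, 28, 31, 36, 38, 38, 39]

The merge sort proceeds by recursively splitting the array and merging sorted halves.
After all merges, the sorted array is [7, 21, 28, 31, 36, 38, 38, 39].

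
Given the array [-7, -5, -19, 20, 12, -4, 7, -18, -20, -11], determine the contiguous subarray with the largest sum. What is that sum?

Using Kadane's algorithm on [-7, -5, -19, 20, 12, -4, 7, -18, -20, -11]:

Scanning through the array:
Position 1 (value -5): max_ending_here = -5, max_so_far = -5
Position 2 (value -19): max_ending_here = -19, max_so_far = -5
Position 3 (value 20): max_ending_here = 20, max_so_far = 20
Position 4 (value 12): max_ending_here = 32, max_so_far = 32
Position 5 (value -4): max_ending_here = 28, max_so_far = 32
Position 6 (value 7): max_ending_here = 35, max_so_far = 35
Position 7 (value -18): max_ending_here = 17, max_so_far = 35
Position 8 (value -20): max_ending_here = -3, max_so_far = 35
Position 9 (value -11): max_ending_here = -11, max_so_far = 35

Maximum subarray: [20, 12, -4, 7]
Maximum sum: 35

The maximum subarray is [20, 12, -4, 7] with sum 35. This subarray runs from index 3 to index 6.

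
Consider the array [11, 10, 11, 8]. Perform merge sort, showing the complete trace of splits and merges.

Merge sort trace:

Split: [11, 10, 11, 8] -> [11, 10] and [11, 8]
  Split: [11, 10] -> [11] and [10]
  Merge: [11] + [10] -> [10, 11]
  Split: [11, 8] -> [11] and [8]
  Merge: [11] + [8] -> [8, 11]
Merge: [10, 11] + [8, 11] -> [8, 10, 11, 11]

Final sorted array: [8, 10, 11, 11]

The merge sort proceeds by recursively splitting the array and merging sorted halves.
After all merges, the sorted array is [8, 10, 11, 11].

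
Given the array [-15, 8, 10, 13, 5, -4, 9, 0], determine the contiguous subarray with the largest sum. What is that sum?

Using Kadane's algorithm on [-15, 8, 10, 13, 5, -4, 9, 0]:

Scanning through the array:
Position 1 (value 8): max_ending_here = 8, max_so_far = 8
Position 2 (value 10): max_ending_here = 18, max_so_far = 18
Position 3 (value 13): max_ending_here = 31, max_so_far = 31
Position 4 (value 5): max_ending_here = 36, max_so_far = 36
Position 5 (value -4): max_ending_here = 32, max_so_far = 36
Position 6 (value 9): max_ending_here = 41, max_so_far = 41
Position 7 (value 0): max_ending_here = 41, max_so_far = 41

Maximum subarray: [8, 10, 13, 5, -4, 9]
Maximum sum: 41

The maximum subarray is [8, 10, 13, 5, -4, 9] with sum 41. This subarray runs from index 1 to index 6.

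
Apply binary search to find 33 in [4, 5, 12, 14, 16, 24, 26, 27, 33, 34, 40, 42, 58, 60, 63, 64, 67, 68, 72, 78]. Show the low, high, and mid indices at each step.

Binary search for 33 in [4, 5, 12, 14, 16, 24, 26, 27, 33, 34, 40, 42, 58, 60, 63, 64, 67, 68, 72, 78]:

lo=0, hi=19, mid=9, arr[mid]=34 -> 34 > 33, search left half
lo=0, hi=8, mid=4, arr[mid]=16 -> 16 < 33, search right half
lo=5, hi=8, mid=6, arr[mid]=26 -> 26 < 33, search right half
lo=7, hi=8, mid=7, arr[mid]=27 -> 27 < 33, search right half
lo=8, hi=8, mid=8, arr[mid]=33 -> Found target at index 8!

Binary search finds 33 at index 8 after 5 comparisons. The search repeatedly halves the search space by comparing with the middle element.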